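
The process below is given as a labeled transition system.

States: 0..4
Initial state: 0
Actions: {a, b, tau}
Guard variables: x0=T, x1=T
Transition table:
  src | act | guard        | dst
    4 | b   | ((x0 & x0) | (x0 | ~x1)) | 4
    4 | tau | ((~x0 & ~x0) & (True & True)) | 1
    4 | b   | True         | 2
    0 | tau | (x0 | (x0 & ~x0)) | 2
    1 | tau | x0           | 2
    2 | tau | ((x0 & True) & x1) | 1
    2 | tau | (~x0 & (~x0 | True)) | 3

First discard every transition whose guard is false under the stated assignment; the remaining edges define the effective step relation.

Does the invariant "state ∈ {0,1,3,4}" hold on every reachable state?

Answer: INVARIANT VIOLATED at state 2

Analysis:
Allowed set {0,1,3,4}
Reachable = {0,1,2}
  0: safe
  1: safe
  2: outside
witness against invariant: tau → 2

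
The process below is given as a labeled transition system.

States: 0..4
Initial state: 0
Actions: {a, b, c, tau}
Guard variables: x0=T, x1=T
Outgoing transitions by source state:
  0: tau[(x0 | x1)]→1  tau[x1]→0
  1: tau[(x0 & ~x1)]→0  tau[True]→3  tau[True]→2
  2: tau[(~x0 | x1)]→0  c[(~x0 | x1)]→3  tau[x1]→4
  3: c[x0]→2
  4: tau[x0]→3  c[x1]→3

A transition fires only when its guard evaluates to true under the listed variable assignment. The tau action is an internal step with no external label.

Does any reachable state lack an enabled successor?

Answer: DEADLOCK-FREE

Analysis:
R = {0,1,2,3,4}
  0: tau→0  tau→1  [deg 2]
  1: tau→2  tau→3  [deg 2]
  2: c→3  tau→0  tau→4  [deg 3]
  3: c→2  [deg 1]
  4: c→3  tau→3  [deg 2]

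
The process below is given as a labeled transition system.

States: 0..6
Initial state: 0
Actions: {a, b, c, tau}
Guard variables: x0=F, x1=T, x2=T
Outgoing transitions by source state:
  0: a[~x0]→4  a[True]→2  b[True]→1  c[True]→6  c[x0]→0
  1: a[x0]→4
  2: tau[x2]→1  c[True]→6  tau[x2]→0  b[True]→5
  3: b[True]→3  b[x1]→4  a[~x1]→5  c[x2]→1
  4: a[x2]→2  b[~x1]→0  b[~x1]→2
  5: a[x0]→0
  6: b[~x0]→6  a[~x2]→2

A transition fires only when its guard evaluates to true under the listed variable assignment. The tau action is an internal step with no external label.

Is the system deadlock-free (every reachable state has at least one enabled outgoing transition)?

Answer: DEADLOCK at state 1

Working:
Reach set: {0,1,2,4,5,6}
  0: a→2  a→4  b→1  c→6  [4 out]
  1: ∅  [no exit]
  2: b→5  c→6  tau→0  tau→1  [4 out]
  4: a→2  [1 out]
  5: ∅  [no exit]
  6: b→6  [1 out]
trace reaching 1: b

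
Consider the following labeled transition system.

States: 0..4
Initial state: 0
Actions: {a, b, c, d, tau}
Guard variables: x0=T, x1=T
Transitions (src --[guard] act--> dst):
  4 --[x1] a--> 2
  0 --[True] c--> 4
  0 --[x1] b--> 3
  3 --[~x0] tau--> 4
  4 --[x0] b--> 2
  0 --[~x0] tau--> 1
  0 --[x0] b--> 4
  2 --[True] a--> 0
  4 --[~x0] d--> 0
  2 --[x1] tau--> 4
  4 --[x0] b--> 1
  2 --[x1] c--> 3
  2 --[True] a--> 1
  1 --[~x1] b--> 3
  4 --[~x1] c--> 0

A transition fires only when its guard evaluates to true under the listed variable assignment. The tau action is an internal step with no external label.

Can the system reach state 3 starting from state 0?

10 transition(s) survive guard evaluation.
L0 = {0}
L1 = {3,4}  now seen {0,3,4}
L2 = {1,2}  now seen {0,1,2,3,4}
Reachable = {0,1,2,3,4}
Path to 3: b

Answer: REACHABLE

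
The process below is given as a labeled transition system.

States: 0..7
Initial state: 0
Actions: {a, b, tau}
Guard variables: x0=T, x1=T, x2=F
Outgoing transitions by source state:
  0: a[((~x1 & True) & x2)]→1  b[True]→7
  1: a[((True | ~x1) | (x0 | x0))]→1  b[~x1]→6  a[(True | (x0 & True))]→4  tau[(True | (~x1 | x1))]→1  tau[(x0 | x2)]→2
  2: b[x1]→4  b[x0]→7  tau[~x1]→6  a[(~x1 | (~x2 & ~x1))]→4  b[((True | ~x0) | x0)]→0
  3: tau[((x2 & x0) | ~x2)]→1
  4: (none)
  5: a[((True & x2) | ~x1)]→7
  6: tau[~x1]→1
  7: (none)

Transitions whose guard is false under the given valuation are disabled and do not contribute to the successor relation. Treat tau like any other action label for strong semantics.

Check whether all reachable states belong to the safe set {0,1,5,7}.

Answer: INVARIANT HOLDS

Trace:
Allowed set {0,1,5,7}
Reach set: {0,7}
  0: ✓
  7: ✓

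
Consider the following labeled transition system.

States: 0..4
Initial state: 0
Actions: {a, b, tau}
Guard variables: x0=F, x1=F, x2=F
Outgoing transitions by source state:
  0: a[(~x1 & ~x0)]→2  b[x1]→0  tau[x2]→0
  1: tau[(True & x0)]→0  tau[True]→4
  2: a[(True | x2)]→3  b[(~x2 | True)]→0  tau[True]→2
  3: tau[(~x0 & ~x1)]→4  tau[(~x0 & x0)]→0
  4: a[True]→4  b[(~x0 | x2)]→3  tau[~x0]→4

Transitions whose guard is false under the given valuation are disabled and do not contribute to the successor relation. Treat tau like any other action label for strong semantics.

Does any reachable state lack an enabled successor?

R = {0,2,3,4}
  0: a→2  [1 out]
  2: a→3  b→0  tau→2  [3 out]
  3: tau→4  [1 out]
  4: a→4  b→3  tau→4  [3 out]

Answer: DEADLOCK-FREE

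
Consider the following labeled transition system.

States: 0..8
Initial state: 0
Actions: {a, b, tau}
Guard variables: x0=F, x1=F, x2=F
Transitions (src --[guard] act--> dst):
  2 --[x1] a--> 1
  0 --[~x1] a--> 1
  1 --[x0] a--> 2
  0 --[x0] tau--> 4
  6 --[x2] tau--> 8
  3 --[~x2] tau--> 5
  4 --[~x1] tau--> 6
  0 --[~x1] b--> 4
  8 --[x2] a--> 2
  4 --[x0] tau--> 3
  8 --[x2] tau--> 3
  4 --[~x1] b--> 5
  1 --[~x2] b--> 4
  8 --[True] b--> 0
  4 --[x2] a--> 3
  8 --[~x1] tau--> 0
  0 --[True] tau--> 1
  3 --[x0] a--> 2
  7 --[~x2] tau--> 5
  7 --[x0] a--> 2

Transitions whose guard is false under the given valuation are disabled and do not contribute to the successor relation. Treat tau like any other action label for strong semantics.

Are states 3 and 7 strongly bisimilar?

Bisimulation quotient by refinement:
  P[0] = {{0,1,2,3,4,5,6,7,8}}
  P[1] = {{0},{1},{2,5,6},{3,7},{4,8}}
  P[2] = {{0},{1},{2,5,6},{3,7},{4},{8}}
6 equivalence class(es) (converged in 3)
class of 3: {3,7}; class of 7: {3,7}

Answer: BISIMILAR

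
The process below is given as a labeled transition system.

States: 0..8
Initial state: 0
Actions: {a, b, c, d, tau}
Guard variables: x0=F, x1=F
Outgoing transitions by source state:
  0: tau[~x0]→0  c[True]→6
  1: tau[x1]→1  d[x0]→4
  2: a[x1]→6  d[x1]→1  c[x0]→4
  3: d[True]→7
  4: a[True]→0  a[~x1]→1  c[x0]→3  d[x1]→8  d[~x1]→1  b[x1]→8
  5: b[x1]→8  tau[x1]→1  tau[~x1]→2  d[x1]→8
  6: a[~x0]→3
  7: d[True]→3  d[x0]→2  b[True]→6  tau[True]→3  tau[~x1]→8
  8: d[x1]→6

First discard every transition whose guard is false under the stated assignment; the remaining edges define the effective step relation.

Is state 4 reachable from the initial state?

Answer: UNREACHABLE

Analysis:
Guard filter leaves 12 enabled edge(s).
Layer 0: {0}
Layer 1: {6}  now seen {0,6}
Layer 2: {3}  now seen {0,3,6}
Layer 3: {7}  now seen {0,3,6,7}
Layer 4: {8}  now seen {0,3,6,7,8}
Reach set: {0,3,6,7,8}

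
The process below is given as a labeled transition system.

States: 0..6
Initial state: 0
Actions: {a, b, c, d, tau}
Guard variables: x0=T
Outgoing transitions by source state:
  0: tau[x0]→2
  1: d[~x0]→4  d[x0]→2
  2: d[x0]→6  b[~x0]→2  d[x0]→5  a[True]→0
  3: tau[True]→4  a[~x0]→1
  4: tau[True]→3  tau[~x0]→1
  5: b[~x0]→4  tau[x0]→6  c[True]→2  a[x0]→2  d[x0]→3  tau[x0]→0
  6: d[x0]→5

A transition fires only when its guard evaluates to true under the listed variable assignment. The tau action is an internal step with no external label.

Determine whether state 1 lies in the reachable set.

Guard filter leaves 13 enabled edge(s).
L0 = {0}
L1 = {2}  now seen {0,2}
L2 = {5,6}  now seen {0,2,5,6}
L3 = {3}  now seen {0,2,3,5,6}
L4 = {4}  now seen {0,2,3,4,5,6}
R = {0,2,3,4,5,6}

Answer: UNREACHABLE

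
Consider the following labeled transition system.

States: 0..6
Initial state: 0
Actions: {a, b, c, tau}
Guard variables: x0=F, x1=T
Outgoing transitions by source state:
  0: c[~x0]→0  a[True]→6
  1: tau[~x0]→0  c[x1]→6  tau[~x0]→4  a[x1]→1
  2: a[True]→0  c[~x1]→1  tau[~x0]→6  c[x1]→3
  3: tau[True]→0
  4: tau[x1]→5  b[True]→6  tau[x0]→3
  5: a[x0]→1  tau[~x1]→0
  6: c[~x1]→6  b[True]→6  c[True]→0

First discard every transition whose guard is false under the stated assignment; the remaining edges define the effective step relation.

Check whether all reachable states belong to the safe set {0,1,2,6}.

Allowed set {0,1,2,6}
Reach set: {0,6}
  0: safe
  6: safe

Answer: INVARIANT HOLDS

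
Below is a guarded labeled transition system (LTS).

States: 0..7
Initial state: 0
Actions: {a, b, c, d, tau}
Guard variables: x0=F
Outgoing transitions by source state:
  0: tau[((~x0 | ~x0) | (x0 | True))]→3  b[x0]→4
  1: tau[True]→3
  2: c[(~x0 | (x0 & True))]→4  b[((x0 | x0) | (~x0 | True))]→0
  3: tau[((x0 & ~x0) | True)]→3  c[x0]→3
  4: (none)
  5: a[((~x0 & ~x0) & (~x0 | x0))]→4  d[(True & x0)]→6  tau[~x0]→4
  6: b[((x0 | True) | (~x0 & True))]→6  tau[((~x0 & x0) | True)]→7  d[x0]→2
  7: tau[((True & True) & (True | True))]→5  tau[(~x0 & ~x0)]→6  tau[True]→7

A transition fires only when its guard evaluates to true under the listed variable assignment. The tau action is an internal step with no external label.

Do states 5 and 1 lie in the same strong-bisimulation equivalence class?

Answer: NOT BISIMILAR

Working:
Compute ~ classes (split until stable):
  round 0: {{0,1,2,3,4,5,6,7}}
  round 1: {{0,1,3,7},{2},{4},{5},{6}}
  round 2: {{0,1,3},{2},{4},{5},{6},{7}}
Fixed point at round 3; 6 class(es).
[5]={5}  [1]={0,1,3}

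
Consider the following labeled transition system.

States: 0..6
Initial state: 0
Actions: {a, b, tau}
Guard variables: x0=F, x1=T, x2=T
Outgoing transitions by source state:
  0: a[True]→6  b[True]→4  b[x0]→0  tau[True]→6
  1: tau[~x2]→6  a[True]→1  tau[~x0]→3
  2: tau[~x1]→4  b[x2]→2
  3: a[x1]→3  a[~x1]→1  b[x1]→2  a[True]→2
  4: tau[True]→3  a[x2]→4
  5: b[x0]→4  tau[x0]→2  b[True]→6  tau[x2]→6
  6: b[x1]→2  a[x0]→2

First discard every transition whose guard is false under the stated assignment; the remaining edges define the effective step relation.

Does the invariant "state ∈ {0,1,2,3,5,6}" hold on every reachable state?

Answer: INVARIANT VIOLATED at state 4

Analysis:
Safe = {0,1,2,3,5,6}
Reach set: {0,2,3,4,6}
  0: safe
  2: safe
  3: safe
  4: VIOLATES
  6: safe
reach 4 via b — violates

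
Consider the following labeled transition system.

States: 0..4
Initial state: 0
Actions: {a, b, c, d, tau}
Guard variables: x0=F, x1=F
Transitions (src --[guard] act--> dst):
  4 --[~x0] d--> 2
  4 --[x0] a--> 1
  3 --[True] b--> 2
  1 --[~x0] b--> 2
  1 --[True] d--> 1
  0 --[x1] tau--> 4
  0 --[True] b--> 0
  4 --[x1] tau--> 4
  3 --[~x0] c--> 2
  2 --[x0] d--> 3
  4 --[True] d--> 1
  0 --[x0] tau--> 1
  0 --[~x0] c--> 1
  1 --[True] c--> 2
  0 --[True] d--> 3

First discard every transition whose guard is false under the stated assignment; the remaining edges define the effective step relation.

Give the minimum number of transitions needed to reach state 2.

Answer: 2

Analysis:
BFS to 2:
  L0 = {0}
  L1 = {1,3}
  L2 = {2}
depth(2)=2, e.g. c·b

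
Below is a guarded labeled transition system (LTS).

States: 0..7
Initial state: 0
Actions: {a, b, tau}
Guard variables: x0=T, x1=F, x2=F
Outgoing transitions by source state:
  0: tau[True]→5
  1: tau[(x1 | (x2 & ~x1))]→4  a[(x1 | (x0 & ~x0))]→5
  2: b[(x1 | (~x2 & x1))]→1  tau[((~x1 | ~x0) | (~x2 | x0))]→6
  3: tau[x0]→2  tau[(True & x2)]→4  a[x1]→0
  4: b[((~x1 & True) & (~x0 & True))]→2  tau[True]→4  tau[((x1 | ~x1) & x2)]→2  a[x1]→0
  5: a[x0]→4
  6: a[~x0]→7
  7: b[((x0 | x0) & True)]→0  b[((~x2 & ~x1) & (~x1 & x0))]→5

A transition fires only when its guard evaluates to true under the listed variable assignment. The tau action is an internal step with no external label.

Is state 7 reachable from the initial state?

Answer: UNREACHABLE

Working:
After dropping false guards: 7 live edges.
L0 = {0}
L1 = {5}  total {0,5}
L2 = {4}  total {0,4,5}
R = {0,4,5}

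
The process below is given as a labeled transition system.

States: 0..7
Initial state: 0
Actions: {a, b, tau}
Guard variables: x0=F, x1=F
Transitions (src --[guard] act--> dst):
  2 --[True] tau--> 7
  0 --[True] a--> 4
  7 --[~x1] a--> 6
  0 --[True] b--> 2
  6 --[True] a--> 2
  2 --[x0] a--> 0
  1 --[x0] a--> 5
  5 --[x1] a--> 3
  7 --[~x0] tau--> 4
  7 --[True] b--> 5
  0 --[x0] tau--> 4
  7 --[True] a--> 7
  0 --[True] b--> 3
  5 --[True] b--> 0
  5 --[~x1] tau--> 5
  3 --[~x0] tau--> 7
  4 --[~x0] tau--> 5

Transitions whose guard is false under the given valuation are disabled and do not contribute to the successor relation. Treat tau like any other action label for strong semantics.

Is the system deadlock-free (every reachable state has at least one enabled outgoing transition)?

Answer: DEADLOCK-FREE

Trace:
Reach set: {0,2,3,4,5,6,7}
  0: a→4  b→2  b→3  [3 exit(s)]
  2: tau→7  [1 exit(s)]
  3: tau→7  [1 exit(s)]
  4: tau→5  [1 exit(s)]
  5: b→0  tau→5  [2 exit(s)]
  6: a→2  [1 exit(s)]
  7: a→6  a→7  b→5  tau→4  [4 exit(s)]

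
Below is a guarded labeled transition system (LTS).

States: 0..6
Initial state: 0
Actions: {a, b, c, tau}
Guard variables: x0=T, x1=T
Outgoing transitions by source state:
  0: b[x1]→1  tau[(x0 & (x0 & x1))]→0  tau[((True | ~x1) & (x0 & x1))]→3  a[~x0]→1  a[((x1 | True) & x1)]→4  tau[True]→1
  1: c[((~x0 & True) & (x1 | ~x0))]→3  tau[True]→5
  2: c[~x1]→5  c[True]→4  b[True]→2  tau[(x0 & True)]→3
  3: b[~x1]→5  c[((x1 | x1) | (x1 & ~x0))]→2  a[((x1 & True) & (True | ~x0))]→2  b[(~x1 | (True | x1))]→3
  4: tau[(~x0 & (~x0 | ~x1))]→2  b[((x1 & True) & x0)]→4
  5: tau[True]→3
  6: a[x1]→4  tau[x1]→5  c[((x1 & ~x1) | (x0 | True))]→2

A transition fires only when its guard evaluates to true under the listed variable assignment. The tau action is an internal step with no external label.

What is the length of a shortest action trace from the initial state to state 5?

Breadth-first toward 5:
  depth 0: {0}
  depth 1: {1,3,4}
  depth 2: {2,5}
5 enters at depth 2; path b·tau

Answer: 2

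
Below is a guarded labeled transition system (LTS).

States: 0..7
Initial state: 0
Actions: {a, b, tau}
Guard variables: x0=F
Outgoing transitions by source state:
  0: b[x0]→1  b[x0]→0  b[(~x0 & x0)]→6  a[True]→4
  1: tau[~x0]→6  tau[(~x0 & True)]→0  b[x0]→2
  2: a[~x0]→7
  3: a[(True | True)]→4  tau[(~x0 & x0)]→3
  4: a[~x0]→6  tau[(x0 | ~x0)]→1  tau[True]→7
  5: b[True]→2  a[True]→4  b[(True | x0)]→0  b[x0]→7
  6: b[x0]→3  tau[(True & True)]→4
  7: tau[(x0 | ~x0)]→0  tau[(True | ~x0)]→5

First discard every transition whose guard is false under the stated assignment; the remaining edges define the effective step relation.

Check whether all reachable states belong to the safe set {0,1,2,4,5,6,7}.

Answer: INVARIANT HOLDS

Analysis:
Inv-set: {0,1,2,4,5,6,7}
Reach set: {0,1,2,4,5,6,7}
  0: ✓
  1: ✓
  2: ✓
  4: ✓
  5: ✓
  6: ✓
  7: ✓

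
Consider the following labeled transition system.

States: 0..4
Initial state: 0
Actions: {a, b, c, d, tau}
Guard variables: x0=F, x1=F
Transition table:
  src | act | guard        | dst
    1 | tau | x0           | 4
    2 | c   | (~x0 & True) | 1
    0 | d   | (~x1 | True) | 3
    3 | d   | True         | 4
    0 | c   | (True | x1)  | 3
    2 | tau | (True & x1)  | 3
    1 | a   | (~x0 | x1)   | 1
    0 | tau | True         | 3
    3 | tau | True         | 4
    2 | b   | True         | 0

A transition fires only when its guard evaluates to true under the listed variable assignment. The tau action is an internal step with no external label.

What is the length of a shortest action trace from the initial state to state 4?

BFS to 4:
  depth 0: {0}
  depth 1: {3}
  depth 2: {4}
depth(4)=2, e.g. c·d

Answer: 2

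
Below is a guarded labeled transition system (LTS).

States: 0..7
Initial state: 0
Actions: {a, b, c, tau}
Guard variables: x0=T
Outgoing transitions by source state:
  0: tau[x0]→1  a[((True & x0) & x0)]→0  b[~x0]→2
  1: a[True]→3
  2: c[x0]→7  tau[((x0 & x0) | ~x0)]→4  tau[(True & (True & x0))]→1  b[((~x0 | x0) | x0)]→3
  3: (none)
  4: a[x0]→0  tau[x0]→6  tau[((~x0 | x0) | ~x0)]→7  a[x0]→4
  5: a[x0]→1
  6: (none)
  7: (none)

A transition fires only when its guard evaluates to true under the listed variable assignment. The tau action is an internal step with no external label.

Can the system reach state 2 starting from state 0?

Answer: UNREACHABLE

Trace:
After dropping false guards: 12 live edges.
L0 = {0}
L1 = {1}  cumulative {0,1}
L2 = {3}  cumulative {0,1,3}
R = {0,1,3}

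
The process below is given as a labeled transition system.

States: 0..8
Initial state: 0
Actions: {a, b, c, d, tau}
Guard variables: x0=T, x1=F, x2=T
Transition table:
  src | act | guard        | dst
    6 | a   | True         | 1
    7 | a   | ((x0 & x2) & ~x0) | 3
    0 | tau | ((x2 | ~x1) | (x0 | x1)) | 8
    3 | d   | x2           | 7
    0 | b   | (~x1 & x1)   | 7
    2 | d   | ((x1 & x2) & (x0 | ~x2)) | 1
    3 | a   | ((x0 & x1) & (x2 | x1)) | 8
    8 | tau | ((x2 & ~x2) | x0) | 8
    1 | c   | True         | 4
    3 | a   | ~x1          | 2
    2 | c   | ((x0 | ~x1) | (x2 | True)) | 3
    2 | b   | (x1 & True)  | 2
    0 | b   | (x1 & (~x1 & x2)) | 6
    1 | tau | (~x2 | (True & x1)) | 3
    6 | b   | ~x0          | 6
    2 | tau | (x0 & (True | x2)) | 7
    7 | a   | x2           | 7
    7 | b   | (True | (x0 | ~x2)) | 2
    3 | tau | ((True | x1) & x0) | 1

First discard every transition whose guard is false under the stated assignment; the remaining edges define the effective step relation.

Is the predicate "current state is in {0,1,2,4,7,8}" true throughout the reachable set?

Inv-set: {0,1,2,4,7,8}
R = {0,8}
  0: safe
  8: safe

Answer: INVARIANT HOLDS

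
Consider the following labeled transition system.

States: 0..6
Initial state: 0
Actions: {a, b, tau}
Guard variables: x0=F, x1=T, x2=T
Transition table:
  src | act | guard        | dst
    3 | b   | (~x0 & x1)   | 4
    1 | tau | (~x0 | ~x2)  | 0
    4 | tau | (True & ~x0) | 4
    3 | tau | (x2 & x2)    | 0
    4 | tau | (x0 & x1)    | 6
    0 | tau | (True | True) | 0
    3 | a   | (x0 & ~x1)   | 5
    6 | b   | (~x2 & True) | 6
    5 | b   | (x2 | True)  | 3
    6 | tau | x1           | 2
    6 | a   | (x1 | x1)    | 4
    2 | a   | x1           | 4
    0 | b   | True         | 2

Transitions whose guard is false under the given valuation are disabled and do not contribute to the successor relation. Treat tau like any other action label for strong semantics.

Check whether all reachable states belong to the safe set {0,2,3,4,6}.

Answer: INVARIANT HOLDS

Analysis:
Inv-set: {0,2,3,4,6}
Reachable = {0,2,4}
  0: safe
  2: safe
  4: safe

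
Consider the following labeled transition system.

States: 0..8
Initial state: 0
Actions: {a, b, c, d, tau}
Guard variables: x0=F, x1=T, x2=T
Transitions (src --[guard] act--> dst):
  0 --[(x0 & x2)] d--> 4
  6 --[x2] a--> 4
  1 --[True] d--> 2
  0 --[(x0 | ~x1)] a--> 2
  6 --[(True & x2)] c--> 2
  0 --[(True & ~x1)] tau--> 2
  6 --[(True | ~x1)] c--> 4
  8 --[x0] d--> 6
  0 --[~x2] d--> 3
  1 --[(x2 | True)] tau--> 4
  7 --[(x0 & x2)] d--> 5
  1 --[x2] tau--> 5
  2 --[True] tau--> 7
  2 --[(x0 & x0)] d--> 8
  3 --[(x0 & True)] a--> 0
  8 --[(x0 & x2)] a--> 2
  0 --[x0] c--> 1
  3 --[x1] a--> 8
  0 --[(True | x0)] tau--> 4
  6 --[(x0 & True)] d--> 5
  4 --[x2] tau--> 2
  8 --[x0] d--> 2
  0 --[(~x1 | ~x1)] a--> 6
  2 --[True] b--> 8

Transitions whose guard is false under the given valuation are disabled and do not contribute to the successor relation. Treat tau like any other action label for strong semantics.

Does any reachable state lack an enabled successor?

Reachable = {0,2,4,7,8}
  0: tau→4  [1 out]
  2: b→8  tau→7  [2 out]
  4: tau→2  [1 out]
  7: ∅  [deadlock]
  8: ∅  [deadlock]
Path to 7: tau·tau·tau

Answer: DEADLOCK at state 7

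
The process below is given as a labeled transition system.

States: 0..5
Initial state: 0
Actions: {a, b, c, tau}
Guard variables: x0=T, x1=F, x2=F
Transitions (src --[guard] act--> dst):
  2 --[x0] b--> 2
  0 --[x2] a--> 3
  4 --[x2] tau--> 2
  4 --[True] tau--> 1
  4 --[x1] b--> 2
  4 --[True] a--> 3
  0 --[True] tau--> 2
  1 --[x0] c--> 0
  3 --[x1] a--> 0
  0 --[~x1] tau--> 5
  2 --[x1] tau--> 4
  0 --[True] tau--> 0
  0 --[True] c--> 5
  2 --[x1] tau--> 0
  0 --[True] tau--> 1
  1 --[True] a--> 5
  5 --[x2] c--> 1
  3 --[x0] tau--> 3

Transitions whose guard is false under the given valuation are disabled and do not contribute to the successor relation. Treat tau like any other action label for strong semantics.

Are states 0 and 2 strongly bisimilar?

Refine partition for ~:
  π0 = {{0,1,2,3,4,5}}
  π1 = {{0},{1},{2},{3},{4},{5}}
stable after 2 split(s): 6 block(s)
0∈{0}, 2∈{2}

Answer: NOT BISIMILAR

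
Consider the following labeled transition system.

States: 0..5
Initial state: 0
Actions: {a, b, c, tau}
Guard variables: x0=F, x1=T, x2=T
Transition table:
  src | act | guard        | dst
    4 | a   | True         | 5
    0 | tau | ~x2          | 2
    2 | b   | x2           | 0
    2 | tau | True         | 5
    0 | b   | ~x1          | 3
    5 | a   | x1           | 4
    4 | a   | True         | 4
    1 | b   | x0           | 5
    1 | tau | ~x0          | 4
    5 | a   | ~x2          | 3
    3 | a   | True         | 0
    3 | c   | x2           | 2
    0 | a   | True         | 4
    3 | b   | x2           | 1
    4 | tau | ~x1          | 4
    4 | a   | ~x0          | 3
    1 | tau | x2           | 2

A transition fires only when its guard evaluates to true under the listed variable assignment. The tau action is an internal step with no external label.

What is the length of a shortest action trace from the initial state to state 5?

Answer: 2

Working:
Breadth-first toward 5:
  depth 0: {0}
  depth 1: {4}
  depth 2: {3,5}
first hit 5 at d=2 via a·a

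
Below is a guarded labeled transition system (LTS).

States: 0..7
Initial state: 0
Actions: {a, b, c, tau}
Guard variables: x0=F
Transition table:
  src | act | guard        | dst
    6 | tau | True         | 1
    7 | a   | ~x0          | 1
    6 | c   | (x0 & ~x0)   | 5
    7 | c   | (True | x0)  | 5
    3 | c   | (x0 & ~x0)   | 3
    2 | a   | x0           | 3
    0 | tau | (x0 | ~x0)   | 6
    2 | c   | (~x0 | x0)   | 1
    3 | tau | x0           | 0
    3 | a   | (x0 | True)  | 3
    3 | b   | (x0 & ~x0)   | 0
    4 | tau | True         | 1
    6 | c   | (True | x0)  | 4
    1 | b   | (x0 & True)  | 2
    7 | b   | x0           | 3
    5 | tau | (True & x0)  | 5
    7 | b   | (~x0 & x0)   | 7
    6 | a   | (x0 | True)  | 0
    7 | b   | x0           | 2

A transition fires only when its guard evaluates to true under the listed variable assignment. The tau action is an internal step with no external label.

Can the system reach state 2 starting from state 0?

Answer: UNREACHABLE

Analysis:
After dropping false guards: 9 live edges.
Layer 0: {0}
Layer 1: {6}  now seen {0,6}
Layer 2: {1,4}  now seen {0,1,4,6}
Reach set: {0,1,4,6}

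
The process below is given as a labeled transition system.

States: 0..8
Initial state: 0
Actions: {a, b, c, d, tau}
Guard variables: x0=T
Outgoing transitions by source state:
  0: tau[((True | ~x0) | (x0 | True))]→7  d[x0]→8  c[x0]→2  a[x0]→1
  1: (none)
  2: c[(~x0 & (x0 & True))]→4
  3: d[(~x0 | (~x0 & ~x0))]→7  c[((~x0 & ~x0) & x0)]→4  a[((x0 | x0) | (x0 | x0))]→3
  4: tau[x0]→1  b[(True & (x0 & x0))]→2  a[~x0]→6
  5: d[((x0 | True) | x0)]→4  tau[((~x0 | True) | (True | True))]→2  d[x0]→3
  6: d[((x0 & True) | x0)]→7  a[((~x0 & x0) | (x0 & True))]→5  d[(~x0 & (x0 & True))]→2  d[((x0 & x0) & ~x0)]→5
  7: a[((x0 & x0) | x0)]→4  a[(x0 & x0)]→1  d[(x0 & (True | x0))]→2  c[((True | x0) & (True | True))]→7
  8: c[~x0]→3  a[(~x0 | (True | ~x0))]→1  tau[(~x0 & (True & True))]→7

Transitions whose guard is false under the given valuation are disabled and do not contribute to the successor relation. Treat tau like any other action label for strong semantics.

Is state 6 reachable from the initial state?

Answer: UNREACHABLE

Working:
Guard filter leaves 17 enabled edge(s).
depth 0: {0}
depth 1: {1,2,7,8}  now seen {0,1,2,7,8}
depth 2: {4}  now seen {0,1,2,4,7,8}
Reach set: {0,1,2,4,7,8}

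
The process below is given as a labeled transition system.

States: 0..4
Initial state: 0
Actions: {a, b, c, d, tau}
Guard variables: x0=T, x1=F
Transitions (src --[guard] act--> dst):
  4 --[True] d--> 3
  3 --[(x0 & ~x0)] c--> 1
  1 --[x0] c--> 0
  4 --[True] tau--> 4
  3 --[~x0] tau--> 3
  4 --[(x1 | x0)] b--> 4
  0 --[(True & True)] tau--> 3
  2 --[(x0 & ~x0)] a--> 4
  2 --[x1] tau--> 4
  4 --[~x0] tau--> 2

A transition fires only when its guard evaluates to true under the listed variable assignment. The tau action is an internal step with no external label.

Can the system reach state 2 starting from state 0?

Guard filter leaves 5 enabled edge(s).
L0 = {0}
L1 = {3}  cumulative {0,3}
R = {0,3}

Answer: UNREACHABLE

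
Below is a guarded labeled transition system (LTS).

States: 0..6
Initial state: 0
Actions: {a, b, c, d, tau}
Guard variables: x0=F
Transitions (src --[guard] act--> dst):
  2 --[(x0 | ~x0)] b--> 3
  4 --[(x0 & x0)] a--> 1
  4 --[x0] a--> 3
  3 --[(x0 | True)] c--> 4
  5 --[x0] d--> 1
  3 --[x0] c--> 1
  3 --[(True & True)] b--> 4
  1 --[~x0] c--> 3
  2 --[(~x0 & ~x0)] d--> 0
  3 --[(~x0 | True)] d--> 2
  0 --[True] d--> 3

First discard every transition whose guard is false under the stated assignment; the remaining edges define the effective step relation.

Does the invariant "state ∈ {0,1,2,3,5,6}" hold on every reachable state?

Answer: INVARIANT VIOLATED at state 4

Analysis:
Safe = {0,1,2,3,5,6}
R = {0,2,3,4}
  0: safe
  2: safe
  3: safe
  4: outside
reach 4 via d·c — violates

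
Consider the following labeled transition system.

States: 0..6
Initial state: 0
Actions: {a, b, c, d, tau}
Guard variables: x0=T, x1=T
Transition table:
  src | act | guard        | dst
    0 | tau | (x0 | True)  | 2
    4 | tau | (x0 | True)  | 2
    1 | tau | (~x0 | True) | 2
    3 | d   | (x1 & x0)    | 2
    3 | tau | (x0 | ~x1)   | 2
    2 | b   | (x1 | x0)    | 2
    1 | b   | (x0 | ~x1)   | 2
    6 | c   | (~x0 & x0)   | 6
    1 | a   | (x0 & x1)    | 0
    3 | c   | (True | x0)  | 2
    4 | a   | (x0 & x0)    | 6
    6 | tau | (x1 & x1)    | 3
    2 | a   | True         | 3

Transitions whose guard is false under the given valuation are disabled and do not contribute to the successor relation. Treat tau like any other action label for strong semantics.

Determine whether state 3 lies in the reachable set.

After dropping false guards: 12 live edges.
L0 = {0}
L1 = {2}  now seen {0,2}
L2 = {3}  now seen {0,2,3}
R = {0,2,3}
trace reaching 3: tau·a

Answer: REACHABLE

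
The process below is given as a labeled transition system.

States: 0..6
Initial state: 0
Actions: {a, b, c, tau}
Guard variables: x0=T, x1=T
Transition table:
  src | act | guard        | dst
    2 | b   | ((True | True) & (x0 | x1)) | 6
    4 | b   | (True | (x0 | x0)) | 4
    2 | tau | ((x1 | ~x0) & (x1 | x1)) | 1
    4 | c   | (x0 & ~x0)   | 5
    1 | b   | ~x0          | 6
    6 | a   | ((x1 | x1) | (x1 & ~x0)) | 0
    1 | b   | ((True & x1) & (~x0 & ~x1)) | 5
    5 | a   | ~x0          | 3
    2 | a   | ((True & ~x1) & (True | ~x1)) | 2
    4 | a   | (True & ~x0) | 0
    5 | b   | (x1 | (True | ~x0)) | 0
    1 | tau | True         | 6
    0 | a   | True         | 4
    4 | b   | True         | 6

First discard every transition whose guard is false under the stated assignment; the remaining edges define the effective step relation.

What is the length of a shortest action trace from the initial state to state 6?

BFS to 6:
  Layer 0: {0}
  Layer 1: {4}
  Layer 2: {6}
depth(6)=2, e.g. a·b

Answer: 2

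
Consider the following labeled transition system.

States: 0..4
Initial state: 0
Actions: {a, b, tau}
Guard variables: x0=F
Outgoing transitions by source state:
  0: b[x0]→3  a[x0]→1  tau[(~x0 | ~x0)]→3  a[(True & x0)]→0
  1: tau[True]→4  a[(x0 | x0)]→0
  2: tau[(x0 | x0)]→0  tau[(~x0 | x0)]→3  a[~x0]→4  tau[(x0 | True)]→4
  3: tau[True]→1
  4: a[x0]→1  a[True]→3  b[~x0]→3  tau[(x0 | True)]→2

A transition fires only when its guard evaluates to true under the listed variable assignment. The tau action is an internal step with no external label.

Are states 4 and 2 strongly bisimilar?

Answer: NOT BISIMILAR

Working:
Compute ~ classes (split until stable):
  P[0] = {{0,1,2,3,4}}
  P[1] = {{0,1,3},{2},{4}}
  P[2] = {{0,3},{1},{2},{4}}
  P[3] = {{0},{1},{2},{3},{4}}
5 equivalence class(es) (converged in 4)
class of 4: {4}; class of 2: {2}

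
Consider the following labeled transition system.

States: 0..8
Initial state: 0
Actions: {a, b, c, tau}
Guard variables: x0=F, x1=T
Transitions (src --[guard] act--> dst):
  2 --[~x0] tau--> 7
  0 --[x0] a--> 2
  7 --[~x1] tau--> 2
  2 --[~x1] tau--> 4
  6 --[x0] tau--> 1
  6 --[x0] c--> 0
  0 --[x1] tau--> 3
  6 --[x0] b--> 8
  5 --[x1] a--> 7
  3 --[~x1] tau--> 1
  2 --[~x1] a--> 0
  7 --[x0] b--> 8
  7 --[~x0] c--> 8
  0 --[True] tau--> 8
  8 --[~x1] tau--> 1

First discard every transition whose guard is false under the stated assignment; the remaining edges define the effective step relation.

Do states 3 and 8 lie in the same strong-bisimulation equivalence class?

Compute ~ classes (split until stable):
  P[0] = {{0,1,2,3,4,5,6,7,8}}
  P[1] = {{0,2},{1,3,4,6,8},{5},{7}}
  P[2] = {{0},{1,3,4,6,8},{2},{5},{7}}
Fixed point at round 3; 5 class(es).
3∈{1,3,4,6,8}, 8∈{1,3,4,6,8}

Answer: BISIMILAR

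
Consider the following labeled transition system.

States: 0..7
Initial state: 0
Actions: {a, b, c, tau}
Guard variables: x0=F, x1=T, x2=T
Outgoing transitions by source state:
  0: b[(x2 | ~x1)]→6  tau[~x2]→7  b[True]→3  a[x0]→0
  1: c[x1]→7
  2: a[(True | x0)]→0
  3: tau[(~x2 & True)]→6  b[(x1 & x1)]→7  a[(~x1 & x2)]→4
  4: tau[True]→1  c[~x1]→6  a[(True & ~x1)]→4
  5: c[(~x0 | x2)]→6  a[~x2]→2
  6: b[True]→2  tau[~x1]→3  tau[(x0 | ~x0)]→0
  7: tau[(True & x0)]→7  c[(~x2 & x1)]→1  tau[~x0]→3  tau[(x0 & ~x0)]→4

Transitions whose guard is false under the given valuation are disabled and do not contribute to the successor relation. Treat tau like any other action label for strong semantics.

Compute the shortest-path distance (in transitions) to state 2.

Layered search for 2:
  Layer 0: {0}
  Layer 1: {3,6}
  Layer 2: {2,7}
first hit 2 at d=2 via b·b

Answer: 2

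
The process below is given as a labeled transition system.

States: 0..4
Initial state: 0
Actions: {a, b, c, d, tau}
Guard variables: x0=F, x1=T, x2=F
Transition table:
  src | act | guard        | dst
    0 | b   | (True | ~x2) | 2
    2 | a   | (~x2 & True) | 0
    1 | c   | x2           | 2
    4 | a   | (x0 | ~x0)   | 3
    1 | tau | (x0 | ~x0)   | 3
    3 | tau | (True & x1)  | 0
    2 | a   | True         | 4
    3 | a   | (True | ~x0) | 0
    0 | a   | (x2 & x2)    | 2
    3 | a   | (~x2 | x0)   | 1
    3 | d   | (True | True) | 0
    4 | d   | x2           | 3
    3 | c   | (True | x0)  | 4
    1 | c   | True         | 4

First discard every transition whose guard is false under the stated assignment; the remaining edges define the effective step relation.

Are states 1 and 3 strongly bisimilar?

Answer: NOT BISIMILAR

Working:
Refine partition for ~:
  P[0] = {{0,1,2,3,4}}
  P[1] = {{0},{1},{2,4},{3}}
  P[2] = {{0},{1},{2},{3},{4}}
5 equivalence class(es) (converged in 3)
[1]={1}  [3]={3}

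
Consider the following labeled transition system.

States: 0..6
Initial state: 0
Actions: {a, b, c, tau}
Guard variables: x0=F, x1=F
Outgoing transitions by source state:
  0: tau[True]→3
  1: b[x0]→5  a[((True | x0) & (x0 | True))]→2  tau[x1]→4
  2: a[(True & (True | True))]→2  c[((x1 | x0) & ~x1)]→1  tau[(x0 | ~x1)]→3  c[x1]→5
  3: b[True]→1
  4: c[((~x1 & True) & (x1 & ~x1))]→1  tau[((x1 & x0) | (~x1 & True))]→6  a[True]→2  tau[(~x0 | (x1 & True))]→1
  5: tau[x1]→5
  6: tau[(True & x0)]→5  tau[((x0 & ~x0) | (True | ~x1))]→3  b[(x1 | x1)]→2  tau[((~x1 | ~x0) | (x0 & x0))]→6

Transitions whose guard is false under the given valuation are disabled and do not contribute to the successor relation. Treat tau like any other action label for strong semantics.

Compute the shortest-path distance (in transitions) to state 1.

Layered search for 1:
  Layer 0: {0}
  Layer 1: {3}
  Layer 2: {1}
first hit 1 at d=2 via tau·b

Answer: 2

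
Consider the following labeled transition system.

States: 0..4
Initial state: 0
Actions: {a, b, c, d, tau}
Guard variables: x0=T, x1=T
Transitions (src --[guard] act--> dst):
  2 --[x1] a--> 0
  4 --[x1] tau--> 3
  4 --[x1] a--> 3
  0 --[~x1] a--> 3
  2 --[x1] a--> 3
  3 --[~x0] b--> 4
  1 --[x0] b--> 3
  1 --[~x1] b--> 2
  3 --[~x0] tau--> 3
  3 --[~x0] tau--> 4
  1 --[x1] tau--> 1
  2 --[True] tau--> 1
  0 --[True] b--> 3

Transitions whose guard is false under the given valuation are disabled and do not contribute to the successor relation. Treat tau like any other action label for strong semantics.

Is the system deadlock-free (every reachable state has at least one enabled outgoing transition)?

R = {0,3}
  0: b→3  [deg 1]
  3: ∅  [no exit]
Path to 3: b

Answer: DEADLOCK at state 3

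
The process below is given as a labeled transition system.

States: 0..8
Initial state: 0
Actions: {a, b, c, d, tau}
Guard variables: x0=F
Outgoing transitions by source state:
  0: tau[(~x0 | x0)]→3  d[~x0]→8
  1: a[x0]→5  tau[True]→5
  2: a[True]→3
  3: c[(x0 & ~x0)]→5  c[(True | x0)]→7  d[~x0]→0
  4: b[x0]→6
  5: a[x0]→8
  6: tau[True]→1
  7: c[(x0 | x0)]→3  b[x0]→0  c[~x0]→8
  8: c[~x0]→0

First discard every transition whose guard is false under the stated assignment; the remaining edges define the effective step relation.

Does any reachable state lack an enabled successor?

Answer: DEADLOCK-FREE

Trace:
Reach set: {0,3,7,8}
  0: d→8  tau→3  [2 exit(s)]
  3: c→7  d→0  [2 exit(s)]
  7: c→8  [1 exit(s)]
  8: c→0  [1 exit(s)]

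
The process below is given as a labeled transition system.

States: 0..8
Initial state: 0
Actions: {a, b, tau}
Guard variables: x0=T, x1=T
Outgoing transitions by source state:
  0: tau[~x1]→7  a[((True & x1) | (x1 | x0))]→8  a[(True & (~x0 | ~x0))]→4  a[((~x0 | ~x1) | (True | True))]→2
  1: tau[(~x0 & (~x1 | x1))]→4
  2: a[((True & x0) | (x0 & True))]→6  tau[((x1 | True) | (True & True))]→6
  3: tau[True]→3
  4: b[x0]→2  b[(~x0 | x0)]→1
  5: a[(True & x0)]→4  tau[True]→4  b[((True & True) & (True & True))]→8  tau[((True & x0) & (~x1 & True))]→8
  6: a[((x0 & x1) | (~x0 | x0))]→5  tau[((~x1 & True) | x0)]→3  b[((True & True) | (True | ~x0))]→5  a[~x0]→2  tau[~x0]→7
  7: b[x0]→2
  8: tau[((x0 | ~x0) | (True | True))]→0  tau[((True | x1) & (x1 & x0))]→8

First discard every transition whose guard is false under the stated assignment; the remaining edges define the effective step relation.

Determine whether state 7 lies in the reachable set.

After dropping false guards: 16 live edges.
depth 0: {0}
depth 1: {2,8}  total {0,2,8}
depth 2: {6}  total {0,2,6,8}
depth 3: {3,5}  total {0,2,3,5,6,8}
depth 4: {4}  total {0,2,3,4,5,6,8}
depth 5: {1}  total {0,1,2,3,4,5,6,8}
Reach set: {0,1,2,3,4,5,6,8}

Answer: UNREACHABLE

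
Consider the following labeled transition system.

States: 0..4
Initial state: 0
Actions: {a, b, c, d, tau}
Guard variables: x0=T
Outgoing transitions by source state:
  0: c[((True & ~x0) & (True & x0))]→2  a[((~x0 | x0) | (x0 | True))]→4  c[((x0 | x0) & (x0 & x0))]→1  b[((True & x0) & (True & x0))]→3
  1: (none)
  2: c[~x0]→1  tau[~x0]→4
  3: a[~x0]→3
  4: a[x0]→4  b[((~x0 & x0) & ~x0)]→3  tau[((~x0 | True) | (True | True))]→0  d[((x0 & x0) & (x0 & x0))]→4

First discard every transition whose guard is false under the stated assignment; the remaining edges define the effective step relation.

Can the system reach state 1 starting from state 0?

After dropping false guards: 6 live edges.
Layer 0: {0}
Layer 1: {1,3,4}  now seen {0,1,3,4}
R = {0,1,3,4}
witness 1: c

Answer: REACHABLE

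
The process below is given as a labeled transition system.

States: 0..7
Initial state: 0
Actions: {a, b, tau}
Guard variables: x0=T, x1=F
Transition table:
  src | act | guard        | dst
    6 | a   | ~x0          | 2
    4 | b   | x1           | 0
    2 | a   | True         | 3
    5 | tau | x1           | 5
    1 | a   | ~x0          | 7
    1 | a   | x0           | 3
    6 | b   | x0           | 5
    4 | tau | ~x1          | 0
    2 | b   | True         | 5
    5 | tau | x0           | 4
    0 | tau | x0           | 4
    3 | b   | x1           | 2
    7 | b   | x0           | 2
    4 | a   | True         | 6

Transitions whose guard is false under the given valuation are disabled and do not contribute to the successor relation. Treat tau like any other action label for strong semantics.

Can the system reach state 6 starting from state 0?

Answer: REACHABLE

Analysis:
Guard filter leaves 9 enabled edge(s).
L0 = {0}
L1 = {4}  total {0,4}
L2 = {6}  total {0,4,6}
L3 = {5}  total {0,4,5,6}
Reachable = {0,4,5,6}
Path to 6: tau·a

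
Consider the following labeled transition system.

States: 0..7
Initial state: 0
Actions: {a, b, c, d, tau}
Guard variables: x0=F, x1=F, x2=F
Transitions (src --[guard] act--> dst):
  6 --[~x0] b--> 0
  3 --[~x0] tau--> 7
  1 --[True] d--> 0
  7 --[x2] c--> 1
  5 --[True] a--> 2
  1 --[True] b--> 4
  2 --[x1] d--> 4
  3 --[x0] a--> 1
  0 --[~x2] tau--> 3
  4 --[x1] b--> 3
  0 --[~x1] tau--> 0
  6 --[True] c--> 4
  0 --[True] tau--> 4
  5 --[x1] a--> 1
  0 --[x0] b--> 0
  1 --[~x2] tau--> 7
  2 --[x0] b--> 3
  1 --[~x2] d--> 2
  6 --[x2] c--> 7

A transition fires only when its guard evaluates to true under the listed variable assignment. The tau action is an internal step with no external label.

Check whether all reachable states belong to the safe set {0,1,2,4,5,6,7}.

Inv-set: {0,1,2,4,5,6,7}
Reach set: {0,3,4,7}
  0: safe
  3: VIOLATES
  4: safe
  7: safe
witness against invariant: tau → 3

Answer: INVARIANT VIOLATED at state 3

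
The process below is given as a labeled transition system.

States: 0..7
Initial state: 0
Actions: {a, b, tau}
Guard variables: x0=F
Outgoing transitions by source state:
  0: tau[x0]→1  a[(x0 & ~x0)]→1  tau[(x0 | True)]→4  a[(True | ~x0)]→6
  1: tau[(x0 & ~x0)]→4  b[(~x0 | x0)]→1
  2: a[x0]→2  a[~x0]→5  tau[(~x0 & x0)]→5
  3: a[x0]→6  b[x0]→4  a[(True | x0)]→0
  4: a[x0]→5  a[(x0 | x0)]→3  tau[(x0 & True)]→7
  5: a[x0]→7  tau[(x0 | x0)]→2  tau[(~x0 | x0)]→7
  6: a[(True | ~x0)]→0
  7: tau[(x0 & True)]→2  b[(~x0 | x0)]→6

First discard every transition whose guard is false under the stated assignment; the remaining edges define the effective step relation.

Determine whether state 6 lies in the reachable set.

Guard filter leaves 8 enabled edge(s).
Layer 0: {0}
Layer 1: {4,6}  cumulative {0,4,6}
R = {0,4,6}
trace reaching 6: a

Answer: REACHABLE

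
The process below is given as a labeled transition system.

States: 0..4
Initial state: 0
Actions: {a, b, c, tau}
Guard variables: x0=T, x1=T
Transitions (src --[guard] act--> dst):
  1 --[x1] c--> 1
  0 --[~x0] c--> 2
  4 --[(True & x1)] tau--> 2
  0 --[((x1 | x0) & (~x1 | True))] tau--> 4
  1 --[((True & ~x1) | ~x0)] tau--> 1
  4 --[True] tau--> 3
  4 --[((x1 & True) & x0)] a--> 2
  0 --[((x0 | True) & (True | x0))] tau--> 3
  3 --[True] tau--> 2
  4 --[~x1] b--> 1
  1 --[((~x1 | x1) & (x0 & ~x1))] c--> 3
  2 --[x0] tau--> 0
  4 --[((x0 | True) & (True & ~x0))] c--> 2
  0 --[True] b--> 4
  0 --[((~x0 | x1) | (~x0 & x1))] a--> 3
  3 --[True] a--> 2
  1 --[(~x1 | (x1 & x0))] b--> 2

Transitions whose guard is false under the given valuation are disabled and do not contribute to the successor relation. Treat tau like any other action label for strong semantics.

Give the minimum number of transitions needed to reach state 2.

BFS to 2:
  L0 = {0}
  L1 = {3,4}
  L2 = {2}
2 enters at depth 2; path a·a

Answer: 2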